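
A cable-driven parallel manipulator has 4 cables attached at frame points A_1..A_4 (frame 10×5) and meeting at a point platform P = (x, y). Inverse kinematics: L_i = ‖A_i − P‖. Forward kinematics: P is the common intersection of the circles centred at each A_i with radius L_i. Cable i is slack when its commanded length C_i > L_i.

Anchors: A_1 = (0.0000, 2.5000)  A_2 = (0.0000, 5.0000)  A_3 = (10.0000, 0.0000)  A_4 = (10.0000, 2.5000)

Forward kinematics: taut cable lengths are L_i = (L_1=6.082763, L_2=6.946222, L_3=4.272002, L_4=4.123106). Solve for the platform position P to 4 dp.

expand ‖A_i−P‖²=L_i² and subtract eq 1 (c_i ≔ ‖A_i‖²−L_i²)
c_1 = 0.0000+6.2500−37.0000 = -30.7500
eq1−eq2 → [0.0000  -5.0000]·P = -7.5000
eq1−eq3 → [-20.0000  5.0000]·P = -112.5000
eq1−eq4 → [-20.0000  0.0000]·P = -120.0000
2×2 solve → P = (6.0000, 1.5000)
check cable 4: ‖A_4−P‖² = 17.0000 ≈ L_4² = 17.0000 ✓

(6.0000, 1.5000)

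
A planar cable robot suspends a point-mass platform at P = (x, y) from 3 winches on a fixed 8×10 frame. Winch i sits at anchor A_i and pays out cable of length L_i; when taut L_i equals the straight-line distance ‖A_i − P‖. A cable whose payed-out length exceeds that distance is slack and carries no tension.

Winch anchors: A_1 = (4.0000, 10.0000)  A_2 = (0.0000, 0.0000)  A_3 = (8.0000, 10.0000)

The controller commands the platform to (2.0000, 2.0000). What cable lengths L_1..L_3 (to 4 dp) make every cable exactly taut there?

(8.2462, 2.8284, 10.0000)

L_1 = √((4.0000−2.0000)² + (10.0000−2.0000)²) = 8.2462
L_2 = √((0.0000−2.0000)² + (0.0000−2.0000)²) = 2.8284
L_3 = √((8.0000−2.0000)² + (10.0000−2.0000)²) = 10.0000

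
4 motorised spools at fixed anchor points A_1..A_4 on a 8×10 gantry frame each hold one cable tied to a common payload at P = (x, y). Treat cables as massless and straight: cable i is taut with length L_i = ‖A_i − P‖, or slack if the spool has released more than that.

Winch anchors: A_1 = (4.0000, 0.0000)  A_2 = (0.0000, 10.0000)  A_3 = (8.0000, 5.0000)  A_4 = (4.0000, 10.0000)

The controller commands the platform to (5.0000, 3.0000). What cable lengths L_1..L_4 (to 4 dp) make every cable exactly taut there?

(3.1623, 8.6023, 3.6056, 7.0711)

L_1 = √((4.0000−5.0000)² + (0.0000−3.0000)²) = 3.1623
L_2 = √((0.0000−5.0000)² + (10.0000−3.0000)²) = 8.6023
L_3 = √((8.0000−5.0000)² + (5.0000−3.0000)²) = 3.6056
L_4 = √((4.0000−5.0000)² + (10.0000−3.0000)²) = 7.0711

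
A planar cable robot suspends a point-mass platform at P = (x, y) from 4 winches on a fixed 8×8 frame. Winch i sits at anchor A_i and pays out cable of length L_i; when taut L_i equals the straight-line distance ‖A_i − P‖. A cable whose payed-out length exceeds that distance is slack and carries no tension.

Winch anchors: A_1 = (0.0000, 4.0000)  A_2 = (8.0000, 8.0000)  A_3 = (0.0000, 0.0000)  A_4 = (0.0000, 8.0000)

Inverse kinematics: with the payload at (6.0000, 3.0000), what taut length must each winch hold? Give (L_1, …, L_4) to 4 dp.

(6.0828, 5.3852, 6.7082, 7.8102)

L_1 = √((0.0000−6.0000)² + (4.0000−3.0000)²) = 6.0828
L_2 = √((8.0000−6.0000)² + (8.0000−3.0000)²) = 5.3852
L_3 = √((0.0000−6.0000)² + (0.0000−3.0000)²) = 6.7082
L_4 = √((0.0000−6.0000)² + (8.0000−3.0000)²) = 7.8102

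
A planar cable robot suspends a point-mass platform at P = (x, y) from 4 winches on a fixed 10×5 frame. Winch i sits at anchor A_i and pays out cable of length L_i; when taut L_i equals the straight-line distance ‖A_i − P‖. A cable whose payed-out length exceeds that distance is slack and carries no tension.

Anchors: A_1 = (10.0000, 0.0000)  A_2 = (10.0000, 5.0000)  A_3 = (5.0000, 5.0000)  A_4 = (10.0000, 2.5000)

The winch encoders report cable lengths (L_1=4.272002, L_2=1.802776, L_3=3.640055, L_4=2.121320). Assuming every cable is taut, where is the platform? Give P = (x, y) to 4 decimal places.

expand ‖A_i−P‖²=L_i² and subtract eq 1 (c_i ≔ ‖A_i‖²−L_i²)
c_1 = 100.0000+0.0000−18.2500 = 81.7500
eq1−eq2 → [0.0000  -10.0000]·P = -40.0000
eq1−eq3 → [10.0000  -10.0000]·P = 45.0000
eq1−eq4 → [0.0000  -5.0000]·P = -20.0000
2×2 solve → P = (8.5000, 4.0000)
check cable 4: ‖A_4−P‖² = 4.5000 ≈ L_4² = 4.5000 ✓

(8.5000, 4.0000)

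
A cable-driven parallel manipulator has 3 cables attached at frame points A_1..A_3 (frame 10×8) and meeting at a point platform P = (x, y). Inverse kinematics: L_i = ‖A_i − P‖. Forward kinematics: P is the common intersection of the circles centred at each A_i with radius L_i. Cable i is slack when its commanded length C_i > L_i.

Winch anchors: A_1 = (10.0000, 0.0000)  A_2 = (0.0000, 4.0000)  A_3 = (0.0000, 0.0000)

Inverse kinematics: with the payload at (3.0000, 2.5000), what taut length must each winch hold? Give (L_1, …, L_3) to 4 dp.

L_1: Δ = A_1−P = (7.0000, -2.5000) → ‖Δ‖ = √55.2500 = 7.4330
L_2: Δ = A_2−P = (-3.0000, 1.5000) → ‖Δ‖ = √11.2500 = 3.3541
L_3: Δ = A_3−P = (-3.0000, -2.5000) → ‖Δ‖ = √15.2500 = 3.9051

(7.4330, 3.3541, 3.9051)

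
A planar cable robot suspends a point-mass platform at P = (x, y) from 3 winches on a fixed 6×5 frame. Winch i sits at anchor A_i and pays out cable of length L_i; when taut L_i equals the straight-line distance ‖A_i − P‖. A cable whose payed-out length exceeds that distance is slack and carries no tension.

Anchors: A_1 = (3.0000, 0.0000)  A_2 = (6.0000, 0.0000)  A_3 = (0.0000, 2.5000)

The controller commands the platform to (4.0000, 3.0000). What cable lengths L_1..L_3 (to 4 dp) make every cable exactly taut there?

(3.1623, 3.6056, 4.0311)

L_1 = √((3.0000−4.0000)² + (0.0000−3.0000)²) = 3.1623
L_2 = √((6.0000−4.0000)² + (0.0000−3.0000)²) = 3.6056
L_3 = √((0.0000−4.0000)² + (2.5000−3.0000)²) = 4.0311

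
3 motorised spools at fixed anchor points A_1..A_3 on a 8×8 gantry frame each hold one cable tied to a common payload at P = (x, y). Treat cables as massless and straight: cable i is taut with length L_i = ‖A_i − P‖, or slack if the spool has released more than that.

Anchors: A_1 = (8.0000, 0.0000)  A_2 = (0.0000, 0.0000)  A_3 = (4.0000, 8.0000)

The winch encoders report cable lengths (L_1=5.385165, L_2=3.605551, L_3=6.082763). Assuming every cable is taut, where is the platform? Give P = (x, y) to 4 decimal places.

(3.0000, 2.0000)

expand ‖A_i−P‖²=L_i² and subtract eq 1 (k_i ≔ ‖A_i‖²−L_i²)
k_1 = 64.0000+0.0000−29.0000 = 35.0000
eq1−eq2 → [16.0000  0.0000]·P = 48.0000
eq1−eq3 → [8.0000  -16.0000]·P = -8.0000
2×2 solve → P = (3.0000, 2.0000)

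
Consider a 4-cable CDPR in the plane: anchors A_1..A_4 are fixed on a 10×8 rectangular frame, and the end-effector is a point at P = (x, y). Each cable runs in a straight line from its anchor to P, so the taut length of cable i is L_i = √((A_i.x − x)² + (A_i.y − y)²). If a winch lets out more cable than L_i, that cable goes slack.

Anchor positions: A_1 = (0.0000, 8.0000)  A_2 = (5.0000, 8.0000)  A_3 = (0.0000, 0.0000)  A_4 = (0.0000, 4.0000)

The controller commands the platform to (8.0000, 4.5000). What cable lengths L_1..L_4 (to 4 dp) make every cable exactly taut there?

L_1 = √((0.0000−8.0000)² + (8.0000−4.5000)²) = 8.7321
L_2 = √((5.0000−8.0000)² + (8.0000−4.5000)²) = 4.6098
L_3 = √((0.0000−8.0000)² + (0.0000−4.5000)²) = 9.1788
L_4 = √((0.0000−8.0000)² + (4.0000−4.5000)²) = 8.0156

(8.7321, 4.6098, 9.1788, 8.0156)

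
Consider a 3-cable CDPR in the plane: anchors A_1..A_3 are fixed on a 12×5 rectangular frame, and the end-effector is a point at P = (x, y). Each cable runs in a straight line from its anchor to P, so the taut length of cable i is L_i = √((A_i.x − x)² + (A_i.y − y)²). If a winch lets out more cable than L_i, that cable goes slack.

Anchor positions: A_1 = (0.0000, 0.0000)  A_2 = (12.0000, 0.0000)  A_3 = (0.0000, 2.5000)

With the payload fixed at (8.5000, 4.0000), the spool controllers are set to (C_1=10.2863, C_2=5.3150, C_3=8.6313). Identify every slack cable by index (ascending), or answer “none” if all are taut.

cable 1: L_1 = ‖A_1−P‖ = 9.3941;  C_1 = 10.2863 → slack
cable 2: L_2 = ‖A_2−P‖ = 5.3151;  C_2 = 5.3150 → taut
cable 3: L_3 = ‖A_3−P‖ = 8.6313;  C_3 = 8.6313 → taut

1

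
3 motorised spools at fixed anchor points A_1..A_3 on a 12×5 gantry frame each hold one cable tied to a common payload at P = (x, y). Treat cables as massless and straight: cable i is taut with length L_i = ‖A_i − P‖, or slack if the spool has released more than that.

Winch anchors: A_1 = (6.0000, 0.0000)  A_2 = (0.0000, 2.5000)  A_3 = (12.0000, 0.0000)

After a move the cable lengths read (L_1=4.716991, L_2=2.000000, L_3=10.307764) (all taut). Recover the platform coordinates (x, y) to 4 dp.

circle eqns → linear via eq_j − eq_1; set q_j = A_j·A_j − L_j²
q_1 = 36.0000+0.0000−22.2500 = 13.7500
12.0000·x − 5.0000·y = q_1−q_2 = 11.5000
-12.0000·x + 0.0000·y = q_1−q_3 = -24.0000
solve first two rows → x=2.0000, y=2.5000

(2.0000, 2.5000)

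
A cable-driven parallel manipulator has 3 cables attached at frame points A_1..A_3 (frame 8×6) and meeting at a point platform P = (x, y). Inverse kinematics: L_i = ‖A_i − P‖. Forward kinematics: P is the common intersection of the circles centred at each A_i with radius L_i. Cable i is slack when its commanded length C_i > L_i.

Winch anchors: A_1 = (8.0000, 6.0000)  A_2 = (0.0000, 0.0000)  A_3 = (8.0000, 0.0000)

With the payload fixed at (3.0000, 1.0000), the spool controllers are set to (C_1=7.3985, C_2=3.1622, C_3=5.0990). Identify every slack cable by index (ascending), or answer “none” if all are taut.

i=1: geometric 7.0711 vs commanded 7.3985 ⇒ slack
i=2: geometric 3.1623 vs commanded 3.1622 ⇒ taut
i=3: geometric 5.0990 vs commanded 5.0990 ⇒ taut

1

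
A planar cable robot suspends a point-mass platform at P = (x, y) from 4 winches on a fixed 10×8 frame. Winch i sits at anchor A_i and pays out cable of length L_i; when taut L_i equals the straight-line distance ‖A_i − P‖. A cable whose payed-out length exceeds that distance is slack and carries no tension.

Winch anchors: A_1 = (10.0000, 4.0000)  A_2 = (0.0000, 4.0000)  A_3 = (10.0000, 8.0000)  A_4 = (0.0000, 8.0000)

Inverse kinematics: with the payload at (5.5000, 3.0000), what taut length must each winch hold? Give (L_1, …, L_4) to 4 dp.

cable 1: Δx=4.5000, Δy=1.0000; L_1 = √(Δx²+Δy²) = 4.6098
cable 2: Δx=-5.5000, Δy=1.0000; L_2 = √(Δx²+Δy²) = 5.5902
cable 3: Δx=4.5000, Δy=5.0000; L_3 = √(Δx²+Δy²) = 6.7268
cable 4: Δx=-5.5000, Δy=5.0000; L_4 = √(Δx²+Δy²) = 7.4330

(4.6098, 5.5902, 6.7268, 7.4330)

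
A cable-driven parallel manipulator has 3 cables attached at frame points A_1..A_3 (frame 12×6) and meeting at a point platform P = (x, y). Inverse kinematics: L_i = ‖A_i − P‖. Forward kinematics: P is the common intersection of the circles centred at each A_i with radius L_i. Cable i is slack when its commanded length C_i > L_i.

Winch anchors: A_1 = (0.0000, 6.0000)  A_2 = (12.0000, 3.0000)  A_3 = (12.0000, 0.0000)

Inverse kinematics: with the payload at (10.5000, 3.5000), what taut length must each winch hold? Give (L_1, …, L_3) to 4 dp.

L_1 = √((0.0000−10.5000)² + (6.0000−3.5000)²) = 10.7935
L_2 = √((12.0000−10.5000)² + (3.0000−3.5000)²) = 1.5811
L_3 = √((12.0000−10.5000)² + (0.0000−3.5000)²) = 3.8079

(10.7935, 1.5811, 3.8079)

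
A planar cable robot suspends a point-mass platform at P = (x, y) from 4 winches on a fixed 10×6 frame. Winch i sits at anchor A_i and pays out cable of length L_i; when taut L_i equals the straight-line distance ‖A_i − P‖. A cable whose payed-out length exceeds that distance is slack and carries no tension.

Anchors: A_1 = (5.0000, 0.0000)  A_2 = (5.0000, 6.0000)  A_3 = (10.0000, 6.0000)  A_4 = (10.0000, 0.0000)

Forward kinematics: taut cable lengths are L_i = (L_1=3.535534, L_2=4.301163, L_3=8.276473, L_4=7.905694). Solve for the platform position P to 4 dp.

each cable: (A_i−P)·(A_i−P) = L_i²; let q_i = ‖A_i‖²−L_i²
q_1 = 25.0000+0.0000−12.5000 = 12.5000
row 1: 0.0000x − 12.0000y = -30.0000  (q_2=42.5000)
row 2: -10.0000x − 12.0000y = -55.0000  (q_3=67.5000)
row 3: -10.0000x + 0.0000y = -25.0000  (q_4=37.5000)
Cramer on rows 1–2 → x = 2.5000, y = 2.5000
check cable 4: ‖A_4−P‖² = 62.5000 ≈ L_4² = 62.5000 ✓

(2.5000, 2.5000)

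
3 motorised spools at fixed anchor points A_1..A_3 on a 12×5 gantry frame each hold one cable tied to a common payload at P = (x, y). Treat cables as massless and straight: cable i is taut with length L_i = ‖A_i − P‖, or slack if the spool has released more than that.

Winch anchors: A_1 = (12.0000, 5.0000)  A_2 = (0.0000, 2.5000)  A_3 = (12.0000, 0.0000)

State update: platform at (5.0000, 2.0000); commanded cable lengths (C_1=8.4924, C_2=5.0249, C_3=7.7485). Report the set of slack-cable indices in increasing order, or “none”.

1, 3

cable 1: L_1 = ‖A_1−P‖ = 7.6158;  C_1 = 8.4924 → slack
cable 2: L_2 = ‖A_2−P‖ = 5.0249;  C_2 = 5.0249 → taut
cable 3: L_3 = ‖A_3−P‖ = 7.2801;  C_3 = 7.7485 → slack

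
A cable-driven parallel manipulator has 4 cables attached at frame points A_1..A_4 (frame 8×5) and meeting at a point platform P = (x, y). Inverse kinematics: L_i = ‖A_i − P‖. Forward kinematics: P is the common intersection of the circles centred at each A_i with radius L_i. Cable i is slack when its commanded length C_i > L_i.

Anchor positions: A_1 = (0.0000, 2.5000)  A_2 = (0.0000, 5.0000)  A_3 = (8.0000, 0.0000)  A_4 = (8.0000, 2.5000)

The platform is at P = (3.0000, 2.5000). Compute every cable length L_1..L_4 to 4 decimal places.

(3.0000, 3.9051, 5.5902, 5.0000)

L_1 = √((0.0000−3.0000)² + (2.5000−2.5000)²) = 3.0000
L_2 = √((0.0000−3.0000)² + (5.0000−2.5000)²) = 3.9051
L_3 = √((8.0000−3.0000)² + (0.0000−2.5000)²) = 5.5902
L_4 = √((8.0000−3.0000)² + (2.5000−2.5000)²) = 5.0000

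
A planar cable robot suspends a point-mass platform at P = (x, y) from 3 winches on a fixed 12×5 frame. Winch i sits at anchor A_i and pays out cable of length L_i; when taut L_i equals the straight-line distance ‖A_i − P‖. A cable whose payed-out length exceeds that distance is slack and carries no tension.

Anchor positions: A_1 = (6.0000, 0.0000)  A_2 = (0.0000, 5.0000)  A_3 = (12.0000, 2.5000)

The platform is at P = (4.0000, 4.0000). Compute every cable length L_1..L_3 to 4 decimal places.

L_1 = √((6.0000−4.0000)² + (0.0000−4.0000)²) = 4.4721
L_2 = √((0.0000−4.0000)² + (5.0000−4.0000)²) = 4.1231
L_3 = √((12.0000−4.0000)² + (2.5000−4.0000)²) = 8.1394

(4.4721, 4.1231, 8.1394)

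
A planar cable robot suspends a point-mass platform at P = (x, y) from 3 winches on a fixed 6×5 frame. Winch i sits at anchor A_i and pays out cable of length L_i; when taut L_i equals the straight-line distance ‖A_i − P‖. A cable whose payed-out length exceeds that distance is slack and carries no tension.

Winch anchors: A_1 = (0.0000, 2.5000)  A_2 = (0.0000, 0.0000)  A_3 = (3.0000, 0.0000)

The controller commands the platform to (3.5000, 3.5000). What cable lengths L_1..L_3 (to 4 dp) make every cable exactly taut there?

(3.6401, 4.9497, 3.5355)

L_1: Δ = A_1−P = (-3.5000, -1.0000) → ‖Δ‖ = √13.2500 = 3.6401
L_2: Δ = A_2−P = (-3.5000, -3.5000) → ‖Δ‖ = √24.5000 = 4.9497
L_3: Δ = A_3−P = (-0.5000, -3.5000) → ‖Δ‖ = √12.5000 = 3.5355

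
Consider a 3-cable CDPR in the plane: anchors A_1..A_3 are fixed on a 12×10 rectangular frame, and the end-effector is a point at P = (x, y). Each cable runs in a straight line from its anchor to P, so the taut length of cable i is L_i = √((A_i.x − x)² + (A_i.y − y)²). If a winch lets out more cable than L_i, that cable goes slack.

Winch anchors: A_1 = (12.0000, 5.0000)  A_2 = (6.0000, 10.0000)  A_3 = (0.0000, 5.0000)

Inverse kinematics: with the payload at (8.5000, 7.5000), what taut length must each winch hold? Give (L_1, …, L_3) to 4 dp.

L_1 = √((12.0000−8.5000)² + (5.0000−7.5000)²) = 4.3012
L_2 = √((6.0000−8.5000)² + (10.0000−7.5000)²) = 3.5355
L_3 = √((0.0000−8.5000)² + (5.0000−7.5000)²) = 8.8600

(4.3012, 3.5355, 8.8600)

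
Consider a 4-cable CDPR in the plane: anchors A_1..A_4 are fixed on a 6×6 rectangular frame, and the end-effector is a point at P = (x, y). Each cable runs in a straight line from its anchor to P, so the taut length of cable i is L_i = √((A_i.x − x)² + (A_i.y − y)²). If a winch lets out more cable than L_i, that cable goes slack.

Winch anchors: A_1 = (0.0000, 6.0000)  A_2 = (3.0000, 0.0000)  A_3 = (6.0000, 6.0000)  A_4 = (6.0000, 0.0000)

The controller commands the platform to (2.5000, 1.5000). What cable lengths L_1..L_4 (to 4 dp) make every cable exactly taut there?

cable 1: Δx=-2.5000, Δy=4.5000; L_1 = √(Δx²+Δy²) = 5.1478
cable 2: Δx=0.5000, Δy=-1.5000; L_2 = √(Δx²+Δy²) = 1.5811
cable 3: Δx=3.5000, Δy=4.5000; L_3 = √(Δx²+Δy²) = 5.7009
cable 4: Δx=3.5000, Δy=-1.5000; L_4 = √(Δx²+Δy²) = 3.8079

(5.1478, 1.5811, 5.7009, 3.8079)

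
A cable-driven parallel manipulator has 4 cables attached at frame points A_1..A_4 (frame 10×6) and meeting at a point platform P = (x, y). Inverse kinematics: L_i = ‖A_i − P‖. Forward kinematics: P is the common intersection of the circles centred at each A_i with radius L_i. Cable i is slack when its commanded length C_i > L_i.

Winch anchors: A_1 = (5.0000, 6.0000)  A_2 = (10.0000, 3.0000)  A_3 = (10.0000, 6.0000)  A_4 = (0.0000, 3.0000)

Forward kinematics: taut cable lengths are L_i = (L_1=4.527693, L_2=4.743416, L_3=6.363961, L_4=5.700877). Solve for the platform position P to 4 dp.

(5.5000, 1.5000)

circle eqns → linear via eq_j − eq_1; set q_j = A_j·A_j − L_j²
q_1 = 25.0000+36.0000−20.5000 = 40.5000
-10.0000·x + 6.0000·y = q_1−q_2 = -46.0000
-10.0000·x + 0.0000·y = q_1−q_3 = -55.0000
10.0000·x + 6.0000·y = q_1−q_4 = 64.0000
solve first two rows → x=5.5000, y=1.5000
check cable 4: ‖A_4−P‖² = 32.5000 ≈ L_4² = 32.5000 ✓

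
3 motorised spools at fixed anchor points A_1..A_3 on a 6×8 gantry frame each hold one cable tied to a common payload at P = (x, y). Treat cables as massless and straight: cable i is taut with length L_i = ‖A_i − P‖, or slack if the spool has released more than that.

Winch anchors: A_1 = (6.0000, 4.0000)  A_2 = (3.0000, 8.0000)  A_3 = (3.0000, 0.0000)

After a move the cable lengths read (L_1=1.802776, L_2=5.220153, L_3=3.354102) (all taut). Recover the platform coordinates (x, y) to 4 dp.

each cable: (A_i−P)·(A_i−P) = L_i²; let q_i = ‖A_i‖²−L_i²
q_1 = 36.0000+16.0000−3.2500 = 48.7500
row 1: 6.0000x − 8.0000y = 3.0000  (q_2=45.7500)
row 2: 6.0000x + 8.0000y = 51.0000  (q_3=-2.2500)
Cramer on rows 1–2 → x = 4.5000, y = 3.0000

(4.5000, 3.0000)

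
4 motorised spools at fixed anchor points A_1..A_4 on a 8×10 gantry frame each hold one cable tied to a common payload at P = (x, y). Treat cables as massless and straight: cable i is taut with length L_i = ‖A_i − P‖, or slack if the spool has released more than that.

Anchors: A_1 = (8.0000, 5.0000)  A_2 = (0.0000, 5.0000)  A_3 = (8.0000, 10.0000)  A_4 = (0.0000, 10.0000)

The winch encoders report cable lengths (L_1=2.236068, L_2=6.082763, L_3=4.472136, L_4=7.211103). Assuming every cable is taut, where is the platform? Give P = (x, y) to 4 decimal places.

(6.0000, 6.0000)

each cable: (A_i−P)·(A_i−P) = L_i²; let q_i = ‖A_i‖²−L_i²
q_1 = 64.0000+25.0000−5.0000 = 84.0000
row 1: 16.0000x + 0.0000y = 96.0000  (q_2=-12.0000)
row 2: 0.0000x − 10.0000y = -60.0000  (q_3=144.0000)
row 3: 16.0000x − 10.0000y = 36.0000  (q_4=48.0000)
Cramer on rows 1–2 → x = 6.0000, y = 6.0000
check cable 4: ‖A_4−P‖² = 52.0000 ≈ L_4² = 52.0000 ✓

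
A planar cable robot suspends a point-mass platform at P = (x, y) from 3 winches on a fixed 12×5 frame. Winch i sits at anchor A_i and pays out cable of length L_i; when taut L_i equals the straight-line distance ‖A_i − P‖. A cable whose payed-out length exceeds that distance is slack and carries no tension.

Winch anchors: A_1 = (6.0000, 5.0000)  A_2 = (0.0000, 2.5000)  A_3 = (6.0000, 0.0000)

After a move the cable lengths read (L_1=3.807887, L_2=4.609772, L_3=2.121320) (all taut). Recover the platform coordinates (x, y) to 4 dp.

expand ‖A_i−P‖²=L_i² and subtract eq 1 (q_i ≔ ‖A_i‖²−L_i²)
q_1 = 36.0000+25.0000−14.5000 = 46.5000
eq1−eq2 → [12.0000  5.0000]·P = 61.5000
eq1−eq3 → [0.0000  10.0000]·P = 15.0000
2×2 solve → P = (4.5000, 1.5000)

(4.5000, 1.5000)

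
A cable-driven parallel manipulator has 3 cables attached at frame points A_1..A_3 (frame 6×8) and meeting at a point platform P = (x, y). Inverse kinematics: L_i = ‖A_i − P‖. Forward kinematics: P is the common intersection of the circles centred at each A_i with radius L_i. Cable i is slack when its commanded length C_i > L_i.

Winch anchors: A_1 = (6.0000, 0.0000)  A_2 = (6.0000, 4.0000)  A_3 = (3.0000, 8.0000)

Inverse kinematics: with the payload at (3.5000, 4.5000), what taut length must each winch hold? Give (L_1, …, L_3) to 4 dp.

cable 1: Δx=2.5000, Δy=-4.5000; L_1 = √(Δx²+Δy²) = 5.1478
cable 2: Δx=2.5000, Δy=-0.5000; L_2 = √(Δx²+Δy²) = 2.5495
cable 3: Δx=-0.5000, Δy=3.5000; L_3 = √(Δx²+Δy²) = 3.5355

(5.1478, 2.5495, 3.5355)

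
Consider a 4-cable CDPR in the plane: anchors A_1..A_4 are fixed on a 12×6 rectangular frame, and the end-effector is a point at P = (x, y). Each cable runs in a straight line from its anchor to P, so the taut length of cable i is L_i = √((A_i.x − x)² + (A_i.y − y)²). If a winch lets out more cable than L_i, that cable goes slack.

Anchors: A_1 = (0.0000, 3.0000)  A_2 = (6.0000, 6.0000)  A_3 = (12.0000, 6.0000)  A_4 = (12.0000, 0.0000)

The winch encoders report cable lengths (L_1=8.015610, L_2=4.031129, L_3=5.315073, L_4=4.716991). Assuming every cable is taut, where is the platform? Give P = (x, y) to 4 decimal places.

(8.0000, 2.5000)

expand ‖A_i−P‖²=L_i² and subtract eq 1 (q_i ≔ ‖A_i‖²−L_i²)
q_1 = 0.0000+9.0000−64.2500 = -55.2500
eq1−eq2 → [-12.0000  -6.0000]·P = -111.0000
eq1−eq3 → [-24.0000  -6.0000]·P = -207.0000
eq1−eq4 → [-24.0000  6.0000]·P = -177.0000
2×2 solve → P = (8.0000, 2.5000)
check cable 4: ‖A_4−P‖² = 22.2500 ≈ L_4² = 22.2500 ✓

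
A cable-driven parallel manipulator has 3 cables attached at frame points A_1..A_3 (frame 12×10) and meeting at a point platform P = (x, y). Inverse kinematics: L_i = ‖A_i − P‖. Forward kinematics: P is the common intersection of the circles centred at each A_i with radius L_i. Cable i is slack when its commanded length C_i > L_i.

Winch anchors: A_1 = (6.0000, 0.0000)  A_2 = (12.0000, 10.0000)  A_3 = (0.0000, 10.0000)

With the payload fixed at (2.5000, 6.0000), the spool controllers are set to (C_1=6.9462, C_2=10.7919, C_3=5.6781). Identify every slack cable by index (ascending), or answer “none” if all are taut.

2, 3

i=1: geometric 6.9462 vs commanded 6.9462 ⇒ taut
i=2: geometric 10.3078 vs commanded 10.7919 ⇒ slack
i=3: geometric 4.7170 vs commanded 5.6781 ⇒ slack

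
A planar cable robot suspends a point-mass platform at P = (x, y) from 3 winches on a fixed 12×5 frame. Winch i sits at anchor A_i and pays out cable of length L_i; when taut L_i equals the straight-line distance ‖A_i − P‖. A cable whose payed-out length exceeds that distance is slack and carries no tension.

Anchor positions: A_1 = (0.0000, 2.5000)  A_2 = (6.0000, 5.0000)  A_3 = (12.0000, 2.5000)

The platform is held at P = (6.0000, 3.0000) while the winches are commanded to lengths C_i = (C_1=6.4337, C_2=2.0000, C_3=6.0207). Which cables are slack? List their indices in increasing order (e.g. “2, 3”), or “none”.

1

cable 1: √((-6.0000)²+(-0.5000)²)=6.0208, C_1=6.4337: slack
cable 2: √((0.0000)²+(2.0000)²)=2.0000, C_2=2.0000: taut
cable 3: √((6.0000)²+(-0.5000)²)=6.0208, C_3=6.0207: taut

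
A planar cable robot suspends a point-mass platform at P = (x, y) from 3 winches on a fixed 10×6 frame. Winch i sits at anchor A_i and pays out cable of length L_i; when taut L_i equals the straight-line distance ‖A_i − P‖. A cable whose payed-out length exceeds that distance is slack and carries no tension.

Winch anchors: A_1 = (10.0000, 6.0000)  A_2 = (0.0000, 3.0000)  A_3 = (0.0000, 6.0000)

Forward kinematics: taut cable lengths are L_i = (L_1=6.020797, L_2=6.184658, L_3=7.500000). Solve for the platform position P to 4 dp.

each cable: (A_i−P)·(A_i−P) = L_i²; let k_i = ‖A_i‖²−L_i²
k_1 = 100.0000+36.0000−36.2500 = 99.7500
row 1: 20.0000x + 6.0000y = 129.0000  (k_2=-29.2500)
row 2: 20.0000x + 0.0000y = 120.0000  (k_3=-20.2500)
Cramer on rows 1–2 → x = 6.0000, y = 1.5000

(6.0000, 1.5000)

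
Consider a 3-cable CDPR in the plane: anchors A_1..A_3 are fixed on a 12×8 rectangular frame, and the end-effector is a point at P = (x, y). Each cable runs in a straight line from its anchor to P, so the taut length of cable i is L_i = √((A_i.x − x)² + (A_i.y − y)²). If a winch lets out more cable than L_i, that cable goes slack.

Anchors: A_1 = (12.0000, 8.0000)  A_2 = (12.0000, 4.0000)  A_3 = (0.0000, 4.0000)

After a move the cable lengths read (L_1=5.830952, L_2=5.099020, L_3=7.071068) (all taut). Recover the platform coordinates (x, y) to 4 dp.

(7.0000, 5.0000)

circle eqns → linear via eq_j − eq_1; set k_j = A_j·A_j − L_j²
k_1 = 144.0000+64.0000−34.0000 = 174.0000
0.0000·x + 8.0000·y = k_1−k_2 = 40.0000
24.0000·x + 8.0000·y = k_1−k_3 = 208.0000
solve first two rows → x=7.0000, y=5.0000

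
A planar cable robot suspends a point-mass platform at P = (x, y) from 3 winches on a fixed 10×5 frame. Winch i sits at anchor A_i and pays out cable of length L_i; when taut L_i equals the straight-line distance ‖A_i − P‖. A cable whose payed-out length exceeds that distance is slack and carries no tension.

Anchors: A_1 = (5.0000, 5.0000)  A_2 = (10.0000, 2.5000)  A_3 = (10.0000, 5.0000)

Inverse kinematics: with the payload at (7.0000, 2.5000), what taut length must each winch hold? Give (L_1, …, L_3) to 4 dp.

(3.2016, 3.0000, 3.9051)

cable 1: Δx=-2.0000, Δy=2.5000; L_1 = √(Δx²+Δy²) = 3.2016
cable 2: Δx=3.0000, Δy=0.0000; L_2 = √(Δx²+Δy²) = 3.0000
cable 3: Δx=3.0000, Δy=2.5000; L_3 = √(Δx²+Δy²) = 3.9051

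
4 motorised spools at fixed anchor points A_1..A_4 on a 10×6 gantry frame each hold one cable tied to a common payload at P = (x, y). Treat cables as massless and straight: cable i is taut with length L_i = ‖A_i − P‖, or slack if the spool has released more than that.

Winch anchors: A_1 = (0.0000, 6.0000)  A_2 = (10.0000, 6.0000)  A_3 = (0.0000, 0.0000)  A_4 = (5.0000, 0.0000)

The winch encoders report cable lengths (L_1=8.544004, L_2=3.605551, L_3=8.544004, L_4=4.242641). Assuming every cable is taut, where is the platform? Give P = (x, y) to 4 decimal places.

(8.0000, 3.0000)

circle eqns → linear via eq_j − eq_1; set c_j = A_j·A_j − L_j²
c_1 = 0.0000+36.0000−73.0000 = -37.0000
-20.0000·x + 0.0000·y = c_1−c_2 = -160.0000
0.0000·x + 12.0000·y = c_1−c_3 = 36.0000
-10.0000·x + 12.0000·y = c_1−c_4 = -44.0000
solve first two rows → x=8.0000, y=3.0000
check cable 4: ‖A_4−P‖² = 18.0000 ≈ L_4² = 18.0000 ✓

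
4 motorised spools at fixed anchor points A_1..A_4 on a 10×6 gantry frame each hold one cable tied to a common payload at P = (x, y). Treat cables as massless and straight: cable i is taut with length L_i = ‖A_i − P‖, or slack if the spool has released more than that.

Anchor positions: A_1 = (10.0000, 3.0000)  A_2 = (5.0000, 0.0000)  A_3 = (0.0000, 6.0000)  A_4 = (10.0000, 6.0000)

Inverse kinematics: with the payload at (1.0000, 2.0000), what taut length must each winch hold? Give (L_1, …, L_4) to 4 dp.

(9.0554, 4.4721, 4.1231, 9.8489)

L_1 = √((10.0000−1.0000)² + (3.0000−2.0000)²) = 9.0554
L_2 = √((5.0000−1.0000)² + (0.0000−2.0000)²) = 4.4721
L_3 = √((0.0000−1.0000)² + (6.0000−2.0000)²) = 4.1231
L_4 = √((10.0000−1.0000)² + (6.0000−2.0000)²) = 9.8489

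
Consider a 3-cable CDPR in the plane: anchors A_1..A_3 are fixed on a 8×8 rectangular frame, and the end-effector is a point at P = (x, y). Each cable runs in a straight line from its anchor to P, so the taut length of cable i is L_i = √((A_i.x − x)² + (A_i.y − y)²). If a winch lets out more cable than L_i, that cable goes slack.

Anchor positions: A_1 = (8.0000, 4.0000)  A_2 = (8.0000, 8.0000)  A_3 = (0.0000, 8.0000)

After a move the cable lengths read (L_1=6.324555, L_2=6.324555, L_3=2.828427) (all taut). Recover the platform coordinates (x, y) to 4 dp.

each cable: (A_i−P)·(A_i−P) = L_i²; let c_i = ‖A_i‖²−L_i²
c_1 = 64.0000+16.0000−40.0000 = 40.0000
row 1: 0.0000x − 8.0000y = -48.0000  (c_2=88.0000)
row 2: 16.0000x − 8.0000y = -16.0000  (c_3=56.0000)
Cramer on rows 1–2 → x = 2.0000, y = 6.0000

(2.0000, 6.0000)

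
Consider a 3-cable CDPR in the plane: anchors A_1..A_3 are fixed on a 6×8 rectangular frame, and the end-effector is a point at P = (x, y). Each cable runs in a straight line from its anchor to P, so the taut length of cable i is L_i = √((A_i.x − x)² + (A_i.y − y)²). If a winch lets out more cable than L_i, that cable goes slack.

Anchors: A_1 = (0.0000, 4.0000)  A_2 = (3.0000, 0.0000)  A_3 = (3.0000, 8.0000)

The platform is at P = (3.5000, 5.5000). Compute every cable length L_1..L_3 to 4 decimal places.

(3.8079, 5.5227, 2.5495)

L_1: Δ = A_1−P = (-3.5000, -1.5000) → ‖Δ‖ = √14.5000 = 3.8079
L_2: Δ = A_2−P = (-0.5000, -5.5000) → ‖Δ‖ = √30.5000 = 5.5227
L_3: Δ = A_3−P = (-0.5000, 2.5000) → ‖Δ‖ = √6.5000 = 2.5495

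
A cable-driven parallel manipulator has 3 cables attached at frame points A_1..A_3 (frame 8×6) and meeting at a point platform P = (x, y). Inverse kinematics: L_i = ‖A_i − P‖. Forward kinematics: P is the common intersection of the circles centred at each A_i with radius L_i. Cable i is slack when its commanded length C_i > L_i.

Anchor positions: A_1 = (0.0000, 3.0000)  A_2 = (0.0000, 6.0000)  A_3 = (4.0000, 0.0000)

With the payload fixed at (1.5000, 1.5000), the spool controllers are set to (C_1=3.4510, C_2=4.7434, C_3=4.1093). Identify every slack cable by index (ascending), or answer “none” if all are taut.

1, 3

i=1: geometric 2.1213 vs commanded 3.4510 ⇒ slack
i=2: geometric 4.7434 vs commanded 4.7434 ⇒ taut
i=3: geometric 2.9155 vs commanded 4.1093 ⇒ slack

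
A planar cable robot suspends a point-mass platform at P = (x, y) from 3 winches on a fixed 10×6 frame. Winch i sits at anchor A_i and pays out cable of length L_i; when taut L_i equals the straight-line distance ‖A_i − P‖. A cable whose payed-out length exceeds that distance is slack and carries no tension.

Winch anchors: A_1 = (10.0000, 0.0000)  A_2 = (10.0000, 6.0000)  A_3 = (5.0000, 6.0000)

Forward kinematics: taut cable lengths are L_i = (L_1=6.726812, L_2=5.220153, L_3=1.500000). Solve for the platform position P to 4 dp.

each cable: (A_i−P)·(A_i−P) = L_i²; let c_i = ‖A_i‖²−L_i²
c_1 = 100.0000+0.0000−45.2500 = 54.7500
row 1: 0.0000x − 12.0000y = -54.0000  (c_2=108.7500)
row 2: 10.0000x − 12.0000y = -4.0000  (c_3=58.7500)
Cramer on rows 1–2 → x = 5.0000, y = 4.5000

(5.0000, 4.5000)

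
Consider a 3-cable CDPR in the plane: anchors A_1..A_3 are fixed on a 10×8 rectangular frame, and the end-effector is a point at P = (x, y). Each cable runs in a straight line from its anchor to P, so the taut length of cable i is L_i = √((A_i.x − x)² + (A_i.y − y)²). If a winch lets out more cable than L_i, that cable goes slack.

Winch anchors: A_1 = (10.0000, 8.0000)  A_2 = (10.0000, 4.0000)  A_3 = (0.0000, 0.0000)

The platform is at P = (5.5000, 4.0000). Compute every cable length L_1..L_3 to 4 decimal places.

(6.0208, 4.5000, 6.8007)

L_1: Δ = A_1−P = (4.5000, 4.0000) → ‖Δ‖ = √36.2500 = 6.0208
L_2: Δ = A_2−P = (4.5000, 0.0000) → ‖Δ‖ = √20.2500 = 4.5000
L_3: Δ = A_3−P = (-5.5000, -4.0000) → ‖Δ‖ = √46.2500 = 6.8007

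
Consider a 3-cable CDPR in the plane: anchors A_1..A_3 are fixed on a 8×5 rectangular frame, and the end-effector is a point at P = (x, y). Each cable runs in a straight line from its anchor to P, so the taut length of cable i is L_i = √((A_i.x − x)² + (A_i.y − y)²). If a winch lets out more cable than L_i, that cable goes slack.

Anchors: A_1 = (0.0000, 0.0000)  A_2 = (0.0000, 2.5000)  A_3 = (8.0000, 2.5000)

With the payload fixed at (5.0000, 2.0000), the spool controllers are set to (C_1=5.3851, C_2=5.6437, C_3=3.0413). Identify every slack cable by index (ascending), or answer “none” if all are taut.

cable 1: √((-5.0000)²+(-2.0000)²)=5.3852, C_1=5.3851: taut
cable 2: √((-5.0000)²+(0.5000)²)=5.0249, C_2=5.6437: slack
cable 3: √((3.0000)²+(0.5000)²)=3.0414, C_3=3.0413: taut

2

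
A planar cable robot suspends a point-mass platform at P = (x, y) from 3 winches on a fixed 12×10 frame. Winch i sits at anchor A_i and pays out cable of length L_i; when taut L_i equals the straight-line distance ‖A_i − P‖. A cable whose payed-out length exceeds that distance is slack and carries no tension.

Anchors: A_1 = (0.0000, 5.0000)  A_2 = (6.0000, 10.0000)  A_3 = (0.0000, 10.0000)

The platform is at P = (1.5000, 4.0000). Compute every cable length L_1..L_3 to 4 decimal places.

cable 1: Δx=-1.5000, Δy=1.0000; L_1 = √(Δx²+Δy²) = 1.8028
cable 2: Δx=4.5000, Δy=6.0000; L_2 = √(Δx²+Δy²) = 7.5000
cable 3: Δx=-1.5000, Δy=6.0000; L_3 = √(Δx²+Δy²) = 6.1847

(1.8028, 7.5000, 6.1847)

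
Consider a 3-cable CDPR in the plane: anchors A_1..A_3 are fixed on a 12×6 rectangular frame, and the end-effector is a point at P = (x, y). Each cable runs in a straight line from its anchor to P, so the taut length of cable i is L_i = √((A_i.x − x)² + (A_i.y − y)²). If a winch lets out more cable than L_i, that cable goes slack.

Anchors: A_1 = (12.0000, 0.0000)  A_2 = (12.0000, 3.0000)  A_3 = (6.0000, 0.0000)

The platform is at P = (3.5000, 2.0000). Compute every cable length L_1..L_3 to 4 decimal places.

L_1: Δ = A_1−P = (8.5000, -2.0000) → ‖Δ‖ = √76.2500 = 8.7321
L_2: Δ = A_2−P = (8.5000, 1.0000) → ‖Δ‖ = √73.2500 = 8.5586
L_3: Δ = A_3−P = (2.5000, -2.0000) → ‖Δ‖ = √10.2500 = 3.2016

(8.7321, 8.5586, 3.2016)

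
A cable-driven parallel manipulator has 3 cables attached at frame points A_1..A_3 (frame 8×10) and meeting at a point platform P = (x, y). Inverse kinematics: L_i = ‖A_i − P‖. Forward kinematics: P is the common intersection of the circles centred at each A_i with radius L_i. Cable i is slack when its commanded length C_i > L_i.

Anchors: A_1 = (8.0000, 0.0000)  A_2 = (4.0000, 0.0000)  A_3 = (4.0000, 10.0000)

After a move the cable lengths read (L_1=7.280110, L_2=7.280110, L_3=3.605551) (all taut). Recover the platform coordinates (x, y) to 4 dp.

expand ‖A_i−P‖²=L_i² and subtract eq 1 (k_i ≔ ‖A_i‖²−L_i²)
k_1 = 64.0000+0.0000−53.0000 = 11.0000
eq1−eq2 → [8.0000  0.0000]·P = 48.0000
eq1−eq3 → [8.0000  -20.0000]·P = -92.0000
2×2 solve → P = (6.0000, 7.0000)

(6.0000, 7.0000)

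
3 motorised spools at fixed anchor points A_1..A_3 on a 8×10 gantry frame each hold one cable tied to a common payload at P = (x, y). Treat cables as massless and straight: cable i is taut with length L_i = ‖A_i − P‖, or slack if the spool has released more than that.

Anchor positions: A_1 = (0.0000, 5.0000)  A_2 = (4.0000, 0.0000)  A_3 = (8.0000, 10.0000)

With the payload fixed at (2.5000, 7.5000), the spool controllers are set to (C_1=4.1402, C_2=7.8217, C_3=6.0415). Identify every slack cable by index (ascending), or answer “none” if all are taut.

cable 1: L_1 = ‖A_1−P‖ = 3.5355;  C_1 = 4.1402 → slack
cable 2: L_2 = ‖A_2−P‖ = 7.6485;  C_2 = 7.8217 → slack
cable 3: L_3 = ‖A_3−P‖ = 6.0415;  C_3 = 6.0415 → taut

1, 2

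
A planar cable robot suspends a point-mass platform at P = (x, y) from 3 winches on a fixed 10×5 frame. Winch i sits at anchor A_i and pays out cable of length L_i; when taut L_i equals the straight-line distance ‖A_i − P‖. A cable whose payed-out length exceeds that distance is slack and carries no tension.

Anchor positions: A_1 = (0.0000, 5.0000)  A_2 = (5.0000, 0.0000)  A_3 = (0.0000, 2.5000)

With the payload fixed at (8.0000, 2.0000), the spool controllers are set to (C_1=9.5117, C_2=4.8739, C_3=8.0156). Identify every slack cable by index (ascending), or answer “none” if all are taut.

i=1: geometric 8.5440 vs commanded 9.5117 ⇒ slack
i=2: geometric 3.6056 vs commanded 4.8739 ⇒ slack
i=3: geometric 8.0156 vs commanded 8.0156 ⇒ taut

1, 2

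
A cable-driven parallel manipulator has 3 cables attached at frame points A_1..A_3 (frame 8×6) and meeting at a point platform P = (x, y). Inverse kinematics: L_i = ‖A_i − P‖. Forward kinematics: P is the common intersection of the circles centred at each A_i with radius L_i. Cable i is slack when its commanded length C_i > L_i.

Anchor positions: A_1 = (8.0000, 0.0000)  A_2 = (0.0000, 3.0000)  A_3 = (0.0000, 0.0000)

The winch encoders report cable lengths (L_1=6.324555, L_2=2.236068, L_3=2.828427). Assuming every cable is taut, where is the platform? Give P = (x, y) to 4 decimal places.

expand ‖A_i−P‖²=L_i² and subtract eq 1 (c_i ≔ ‖A_i‖²−L_i²)
c_1 = 64.0000+0.0000−40.0000 = 24.0000
eq1−eq2 → [16.0000  -6.0000]·P = 20.0000
eq1−eq3 → [16.0000  0.0000]·P = 32.0000
2×2 solve → P = (2.0000, 2.0000)

(2.0000, 2.0000)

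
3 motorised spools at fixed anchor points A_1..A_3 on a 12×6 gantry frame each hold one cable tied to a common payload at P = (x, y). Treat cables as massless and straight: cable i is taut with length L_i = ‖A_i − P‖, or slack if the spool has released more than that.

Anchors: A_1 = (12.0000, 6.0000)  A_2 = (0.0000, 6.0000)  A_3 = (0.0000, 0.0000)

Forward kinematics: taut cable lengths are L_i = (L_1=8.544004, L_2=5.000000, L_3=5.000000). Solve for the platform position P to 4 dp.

(4.0000, 3.0000)

circle eqns → linear via eq_j − eq_1; set k_j = A_j·A_j − L_j²
k_1 = 144.0000+36.0000−73.0000 = 107.0000
24.0000·x + 0.0000·y = k_1−k_2 = 96.0000
24.0000·x + 12.0000·y = k_1−k_3 = 132.0000
solve first two rows → x=4.0000, y=3.0000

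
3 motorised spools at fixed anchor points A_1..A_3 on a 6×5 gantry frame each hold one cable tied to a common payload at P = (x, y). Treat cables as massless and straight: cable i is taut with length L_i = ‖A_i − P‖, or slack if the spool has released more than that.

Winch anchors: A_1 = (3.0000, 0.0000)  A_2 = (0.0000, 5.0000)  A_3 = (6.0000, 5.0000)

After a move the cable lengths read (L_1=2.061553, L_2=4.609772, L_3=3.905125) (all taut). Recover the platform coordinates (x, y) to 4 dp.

(3.5000, 2.0000)

each cable: (A_i−P)·(A_i−P) = L_i²; let q_i = ‖A_i‖²−L_i²
q_1 = 9.0000+0.0000−4.2500 = 4.7500
row 1: 6.0000x − 10.0000y = 1.0000  (q_2=3.7500)
row 2: -6.0000x − 10.0000y = -41.0000  (q_3=45.7500)
Cramer on rows 1–2 → x = 3.5000, y = 2.0000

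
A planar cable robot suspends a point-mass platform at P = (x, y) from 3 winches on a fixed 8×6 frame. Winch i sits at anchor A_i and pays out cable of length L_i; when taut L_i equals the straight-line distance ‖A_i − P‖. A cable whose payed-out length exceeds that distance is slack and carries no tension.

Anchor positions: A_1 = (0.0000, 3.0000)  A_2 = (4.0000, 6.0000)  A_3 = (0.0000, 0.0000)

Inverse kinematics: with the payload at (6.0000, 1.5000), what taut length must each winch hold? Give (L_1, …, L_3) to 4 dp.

(6.1847, 4.9244, 6.1847)

L_1: Δ = A_1−P = (-6.0000, 1.5000) → ‖Δ‖ = √38.2500 = 6.1847
L_2: Δ = A_2−P = (-2.0000, 4.5000) → ‖Δ‖ = √24.2500 = 4.9244
L_3: Δ = A_3−P = (-6.0000, -1.5000) → ‖Δ‖ = √38.2500 = 6.1847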